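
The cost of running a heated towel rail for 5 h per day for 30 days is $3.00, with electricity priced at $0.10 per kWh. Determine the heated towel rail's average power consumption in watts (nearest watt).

Energy = $3.00 ÷ $0.10/kWh = 30 kWh
Runtime = 5 h/day × 30 days = 150 h
Power = 30 kWh ÷ 150 h = 0.2 kW = 200 W

200 W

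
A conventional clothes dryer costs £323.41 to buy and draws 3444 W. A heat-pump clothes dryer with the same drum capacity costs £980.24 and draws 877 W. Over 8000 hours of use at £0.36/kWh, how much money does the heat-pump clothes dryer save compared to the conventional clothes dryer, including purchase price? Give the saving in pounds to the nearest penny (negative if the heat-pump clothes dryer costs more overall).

conventional clothes dryer: £323.41 + (3444/1000) kW × 8000 h × £0.36 = £323.41 + £9918.72 = £10242.13
heat-pump clothes dryer: £980.24 + (877/1000) kW × 8000 h × £0.36 = £980.24 + £2525.76 = £3506
Saving = £10242.13 − £3506 = £6736.13

£6736.13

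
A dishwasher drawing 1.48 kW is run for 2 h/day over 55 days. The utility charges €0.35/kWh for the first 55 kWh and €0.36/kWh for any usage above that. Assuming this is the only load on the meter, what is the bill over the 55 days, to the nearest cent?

Runtime = 2 h/day × 55 days = 110 h
Energy = 1.48 kW × 110 h = 162.8 kWh
Tier 1 (0–55 kWh): 55 × €0.35 = €19.25
Above 55 kWh: 107.8 × €0.36 = €38.808
Bill = €58.06

€58.06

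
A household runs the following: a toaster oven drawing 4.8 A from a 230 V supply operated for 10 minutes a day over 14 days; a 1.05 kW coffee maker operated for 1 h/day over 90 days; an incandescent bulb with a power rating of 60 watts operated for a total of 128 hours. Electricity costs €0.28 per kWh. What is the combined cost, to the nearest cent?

toaster oven: Power = 4.8 A × 230 V = 1104 W = 1.104 kW
toaster oven: Runtime = 10 min × 14 = 140 min = 2.333333… h
toaster oven: 1.104 kW × 2.333333… h = 2.576 kWh
coffee maker: Runtime = 1 h/day × 90 days = 90 h
coffee maker: 1.05 kW × 90 h = 94.5 kWh
incandescent bulb: 0.06 kW × 128 h = 7.68 kWh
Total energy = 104.756 kWh
Cost = 104.756 × €0.28 = €29.33

€29.33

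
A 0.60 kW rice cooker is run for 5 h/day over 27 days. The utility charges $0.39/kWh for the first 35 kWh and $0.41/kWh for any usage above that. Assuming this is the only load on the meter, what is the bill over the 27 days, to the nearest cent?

$32.51

Runtime = 5 h/day × 27 days = 135 h
Energy = 0.6 kW × 135 h = 81 kWh
Tier 1 (0–35 kWh): 35 × $0.39 = $13.65
Above 35 kWh: 46 × $0.41 = $18.86
Bill = $32.51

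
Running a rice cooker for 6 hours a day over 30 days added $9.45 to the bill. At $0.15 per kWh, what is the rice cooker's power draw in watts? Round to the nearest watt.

Energy = $9.45 ÷ $0.15/kWh = 63 kWh
Runtime = 6 h/day × 30 days = 180 h
Power = 63 kWh ÷ 180 h = 0.35 kW = 350 W

350 W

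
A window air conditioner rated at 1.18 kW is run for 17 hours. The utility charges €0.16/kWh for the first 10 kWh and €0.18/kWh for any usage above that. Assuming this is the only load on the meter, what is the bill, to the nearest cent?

€3.41

Energy = 1.18 kW × 17 h = 20.06 kWh
Tier 1 (0–10 kWh): 10 × €0.16 = €1.6
Above 10 kWh: 10.06 × €0.18 = €1.8108
Bill = €3.41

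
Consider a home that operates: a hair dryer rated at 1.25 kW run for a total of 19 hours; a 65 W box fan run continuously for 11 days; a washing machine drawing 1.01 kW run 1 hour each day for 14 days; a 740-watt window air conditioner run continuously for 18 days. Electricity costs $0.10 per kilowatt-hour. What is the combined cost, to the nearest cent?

hair dryer: 1.25 kW × 19 h = 23.75 kWh
box fan: Runtime = 24 h × 11 = 264 h
box fan: 0.065 kW × 264 h = 17.16 kWh
washing machine: Runtime = 1 h/day × 14 days = 14 h
washing machine: 1.01 kW × 14 h = 14.14 kWh
window air conditioner: Runtime = 24 h × 18 = 432 h
window air conditioner: 0.74 kW × 432 h = 319.68 kWh
Total energy = 374.73 kWh
Cost = 374.73 × $0.10 = $37.47

$37.47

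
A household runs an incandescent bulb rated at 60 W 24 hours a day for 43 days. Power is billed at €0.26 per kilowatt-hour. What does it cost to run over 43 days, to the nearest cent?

€16.10

Runtime = 24 h × 43 = 1032 h
Energy = 0.06 kW × 1032 h = 61.92 kWh
Cost = 61.92 kWh × €0.26/kWh = €16.10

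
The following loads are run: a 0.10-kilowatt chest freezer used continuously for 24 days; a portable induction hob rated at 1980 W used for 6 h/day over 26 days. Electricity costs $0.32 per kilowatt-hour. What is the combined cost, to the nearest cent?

$117.27

chest freezer: Runtime = 24 h × 24 = 576 h
chest freezer: 0.1 kW × 576 h = 57.6 kWh
portable induction hob: Runtime = 6 h/day × 26 days = 156 h
portable induction hob: 1.98 kW × 156 h = 308.88 kWh
Total energy = 366.48 kWh
Cost = 366.48 × $0.32 = $117.27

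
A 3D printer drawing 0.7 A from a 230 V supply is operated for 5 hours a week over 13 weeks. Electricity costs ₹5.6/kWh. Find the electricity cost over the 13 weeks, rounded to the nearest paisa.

₹58.60

Power = 0.7 A × 230 V = 161 W = 0.161 kW
Runtime = 5 h/week × 13 weeks = 65 h
Energy = 0.161 kW × 65 h = 10.465 kWh
Cost = 10.465 kWh × ₹5.6/kWh = ₹58.60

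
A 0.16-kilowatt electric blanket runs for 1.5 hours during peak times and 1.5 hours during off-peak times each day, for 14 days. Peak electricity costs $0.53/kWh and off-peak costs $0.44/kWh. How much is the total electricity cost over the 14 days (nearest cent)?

Peak energy = 0.16 kW × 1.5 h × 14 = 3.36 kWh
Off-peak energy = 0.16 kW × 1.5 h × 14 = 3.36 kWh
Cost = 3.36 × $0.53 + 3.36 × $0.44 = $1.7808 + $1.4784 = $3.26

$3.26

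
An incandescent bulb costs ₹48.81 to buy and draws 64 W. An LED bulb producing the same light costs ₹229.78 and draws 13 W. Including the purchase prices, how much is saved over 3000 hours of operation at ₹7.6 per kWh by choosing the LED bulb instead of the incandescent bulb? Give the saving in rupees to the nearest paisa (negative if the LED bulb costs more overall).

₹981.83

incandescent bulb: ₹48.81 + (64/1000) kW × 3000 h × ₹7.6 = ₹48.81 + ₹1459.2 = ₹1508.01
LED bulb: ₹229.78 + (13/1000) kW × 3000 h × ₹7.6 = ₹229.78 + ₹296.4 = ₹526.18
Saving = ₹1508.01 − ₹526.18 = ₹981.83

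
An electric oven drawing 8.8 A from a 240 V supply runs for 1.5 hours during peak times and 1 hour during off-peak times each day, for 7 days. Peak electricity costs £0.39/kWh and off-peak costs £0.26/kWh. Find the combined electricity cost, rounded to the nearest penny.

Power = 8.8 A × 240 V = 2112 W = 2.112 kW
Peak energy = 2.112 kW × 1.5 h × 7 = 22.176 kWh
Off-peak energy = 2.112 kW × 1 h × 7 = 14.784 kWh
Cost = 22.176 × £0.39 + 14.784 × £0.26 = £8.64864 + £3.84384 = £12.49

£12.49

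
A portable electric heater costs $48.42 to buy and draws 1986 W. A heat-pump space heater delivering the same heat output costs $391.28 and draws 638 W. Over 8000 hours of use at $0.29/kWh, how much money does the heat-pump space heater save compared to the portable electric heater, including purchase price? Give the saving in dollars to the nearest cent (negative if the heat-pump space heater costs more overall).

portable electric heater: $48.42 + (1986/1000) kW × 8000 h × $0.29 = $48.42 + $4607.52 = $4655.94
heat-pump space heater: $391.28 + (638/1000) kW × 8000 h × $0.29 = $391.28 + $1480.16 = $1871.44
Saving = $4655.94 − $1871.44 = $2784.5

$2784.50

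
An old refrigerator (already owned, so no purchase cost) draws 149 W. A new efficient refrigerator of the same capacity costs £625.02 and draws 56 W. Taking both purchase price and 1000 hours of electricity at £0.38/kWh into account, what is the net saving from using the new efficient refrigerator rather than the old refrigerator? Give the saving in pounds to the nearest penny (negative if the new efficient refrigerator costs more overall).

-£589.68

old refrigerator: £0.00 + (149/1000) kW × 1000 h × £0.38 = £0.00 + £56.62 = £56.62
new efficient refrigerator: £625.02 + (56/1000) kW × 1000 h × £0.38 = £625.02 + £21.28 = £646.3
Saving = £56.62 − £646.3 = −£589.68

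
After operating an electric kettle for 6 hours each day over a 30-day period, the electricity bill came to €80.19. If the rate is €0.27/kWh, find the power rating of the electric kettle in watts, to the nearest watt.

1650 W

Energy = €80.19 ÷ €0.27/kWh = 297 kWh
Runtime = 6 h/day × 30 days = 180 h
Power = 297 kWh ÷ 180 h = 1.65 kW = 1650 W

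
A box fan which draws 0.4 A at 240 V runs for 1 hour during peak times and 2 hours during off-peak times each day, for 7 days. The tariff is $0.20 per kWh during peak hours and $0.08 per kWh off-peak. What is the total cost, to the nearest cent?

Power = 0.4 A × 240 V = 96 W = 0.096 kW
Peak energy = 0.096 kW × 1 h × 7 = 0.672 kWh
Off-peak energy = 0.096 kW × 2 h × 7 = 1.344 kWh
Cost = 0.672 × $0.20 + 1.344 × $0.08 = $0.1344 + $0.10752 = $0.24

$0.24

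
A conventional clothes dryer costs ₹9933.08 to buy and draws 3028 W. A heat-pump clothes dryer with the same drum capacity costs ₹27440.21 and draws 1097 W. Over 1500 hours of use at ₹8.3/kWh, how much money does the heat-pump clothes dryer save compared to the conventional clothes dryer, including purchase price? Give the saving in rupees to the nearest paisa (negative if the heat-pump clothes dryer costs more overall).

conventional clothes dryer: ₹9933.08 + (3028/1000) kW × 1500 h × ₹8.3 = ₹9933.08 + ₹37698.6 = ₹47631.68
heat-pump clothes dryer: ₹27440.21 + (1097/1000) kW × 1500 h × ₹8.3 = ₹27440.21 + ₹13657.65 = ₹41097.86
Saving = ₹47631.68 − ₹41097.86 = ₹6533.82

₹6533.82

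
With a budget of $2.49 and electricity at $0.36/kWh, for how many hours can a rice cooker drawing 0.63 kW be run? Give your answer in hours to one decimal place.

11.0 h

Energy available = $2.49 ÷ $0.36/kWh = 6.9167 kWh
Hours = 6.9167 kWh ÷ 0.63 kW = 11.0 h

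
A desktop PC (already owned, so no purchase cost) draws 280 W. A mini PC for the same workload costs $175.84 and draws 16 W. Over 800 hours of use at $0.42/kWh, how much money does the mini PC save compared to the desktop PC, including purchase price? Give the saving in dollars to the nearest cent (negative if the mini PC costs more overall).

-$87.14

desktop PC: $0.00 + (280/1000) kW × 800 h × $0.42 = $0.00 + $94.08 = $94.08
mini PC: $175.84 + (16/1000) kW × 800 h × $0.42 = $175.84 + $5.376 = $181.216
Saving = $94.08 − $181.216 = −$87.136 → -$87.14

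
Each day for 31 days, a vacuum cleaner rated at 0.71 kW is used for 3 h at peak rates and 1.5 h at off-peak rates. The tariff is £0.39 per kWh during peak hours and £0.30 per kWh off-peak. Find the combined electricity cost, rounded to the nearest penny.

£35.66

Peak energy = 0.71 kW × 3 h × 31 = 66.03 kWh
Off-peak energy = 0.71 kW × 1.5 h × 31 = 33.015 kWh
Cost = 66.03 × £0.39 + 33.015 × £0.30 = £25.7517 + £9.9045 = £35.66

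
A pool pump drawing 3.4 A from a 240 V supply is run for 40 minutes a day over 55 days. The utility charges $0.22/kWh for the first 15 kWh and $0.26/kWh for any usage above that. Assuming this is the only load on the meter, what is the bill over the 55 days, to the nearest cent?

$7.18

Power = 3.4 A × 240 V = 816 W = 0.816 kW
Runtime = 40 min × 55 = 2200 min = 36.666666… h
Energy = 0.816 kW × 36.666666… h = 29.92 kWh
Tier 1 (0–15 kWh): 15 × $0.22 = $3.3
Above 15 kWh: 14.92 × $0.26 = $3.8792
Bill = $7.18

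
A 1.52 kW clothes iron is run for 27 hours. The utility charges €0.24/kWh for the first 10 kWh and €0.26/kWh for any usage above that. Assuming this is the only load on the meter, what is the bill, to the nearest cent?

€10.47

Energy = 1.52 kW × 27 h = 41.04 kWh
Tier 1 (0–10 kWh): 10 × €0.24 = €2.4
Above 10 kWh: 31.04 × €0.26 = €8.0704
Bill = €10.47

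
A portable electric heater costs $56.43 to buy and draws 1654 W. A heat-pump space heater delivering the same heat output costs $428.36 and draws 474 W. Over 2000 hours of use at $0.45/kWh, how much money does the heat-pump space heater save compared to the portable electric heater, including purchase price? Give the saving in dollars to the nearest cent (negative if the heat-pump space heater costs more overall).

portable electric heater: $56.43 + (1654/1000) kW × 2000 h × $0.45 = $56.43 + $1488.6 = $1545.03
heat-pump space heater: $428.36 + (474/1000) kW × 2000 h × $0.45 = $428.36 + $426.6 = $854.96
Saving = $1545.03 − $854.96 = $690.07

$690.07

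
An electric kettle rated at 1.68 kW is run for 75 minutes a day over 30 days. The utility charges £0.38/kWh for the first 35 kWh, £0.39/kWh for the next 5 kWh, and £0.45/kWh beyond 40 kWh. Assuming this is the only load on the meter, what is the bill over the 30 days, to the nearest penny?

Runtime = 75 min × 30 = 2250 min = 37.5 h
Energy = 1.68 kW × 37.5 h = 63 kWh
Tier 1 (0–35 kWh): 35 × £0.38 = £13.3
Tier 2 (35–40 kWh): 5 × £0.39 = £1.95
Above 40 kWh: 23 × £0.45 = £10.35
Bill = £25.60

£25.60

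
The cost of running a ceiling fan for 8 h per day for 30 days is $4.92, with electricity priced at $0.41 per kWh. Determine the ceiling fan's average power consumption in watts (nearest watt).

50 W

Energy = $4.92 ÷ $0.41/kWh = 12 kWh
Runtime = 8 h/day × 30 days = 240 h
Power = 12 kWh ÷ 240 h = 0.05 kW = 50 W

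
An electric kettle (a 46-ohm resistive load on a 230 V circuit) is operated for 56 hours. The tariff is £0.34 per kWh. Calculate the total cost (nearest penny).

£21.90

Power = V²/R = 230²/46 = 1150 W = 1.15 kW
Energy = 1.15 kW × 56 h = 64.4 kWh
Cost = 64.4 kWh × £0.34/kWh = £21.90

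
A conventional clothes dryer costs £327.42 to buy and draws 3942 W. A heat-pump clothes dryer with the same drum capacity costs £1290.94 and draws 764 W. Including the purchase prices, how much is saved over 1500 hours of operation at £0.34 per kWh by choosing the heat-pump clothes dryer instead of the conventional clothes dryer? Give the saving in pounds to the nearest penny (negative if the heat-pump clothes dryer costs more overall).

conventional clothes dryer: £327.42 + (3942/1000) kW × 1500 h × £0.34 = £327.42 + £2010.42 = £2337.84
heat-pump clothes dryer: £1290.94 + (764/1000) kW × 1500 h × £0.34 = £1290.94 + £389.64 = £1680.58
Saving = £2337.84 − £1680.58 = £657.26

£657.26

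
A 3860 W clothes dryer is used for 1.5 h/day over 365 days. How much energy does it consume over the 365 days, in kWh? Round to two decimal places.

Runtime = 1.5 h/day × 365 days = 547.5 h
Energy = 3.86 kW × 547.5 h = 2113.35 kWh

2113.35 kWh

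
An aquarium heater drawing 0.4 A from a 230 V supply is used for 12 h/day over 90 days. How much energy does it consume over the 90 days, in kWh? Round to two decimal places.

99.36 kWh

Power = 0.4 A × 230 V = 92 W = 0.092 kW
Runtime = 12 h/day × 90 days = 1080 h
Energy = 0.092 kW × 1080 h = 99.36 kWh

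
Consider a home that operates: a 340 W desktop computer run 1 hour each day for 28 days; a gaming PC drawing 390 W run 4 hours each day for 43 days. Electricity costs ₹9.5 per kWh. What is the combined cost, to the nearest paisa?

desktop computer: Runtime = 1 h/day × 28 days = 28 h
desktop computer: 0.34 kW × 28 h = 9.52 kWh
gaming PC: Runtime = 4 h/day × 43 days = 172 h
gaming PC: 0.39 kW × 172 h = 67.08 kWh
Total energy = 76.6 kWh
Cost = 76.6 × ₹9.5 = ₹727.70

₹727.70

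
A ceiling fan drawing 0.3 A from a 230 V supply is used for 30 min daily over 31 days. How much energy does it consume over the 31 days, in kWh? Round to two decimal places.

Power = 0.3 A × 230 V = 69 W = 0.069 kW
Runtime = 30 min × 31 = 930 min = 15.5 h
Energy = 0.069 kW × 15.5 h = 1.0695 kWh ≈ 1.07 kWh

1.07 kWh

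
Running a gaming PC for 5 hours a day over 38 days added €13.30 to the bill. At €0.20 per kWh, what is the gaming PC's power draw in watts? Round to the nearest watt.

Energy = €13.30 ÷ €0.20/kWh = 66.5 kWh
Runtime = 5 h/day × 38 days = 190 h
Power = 66.5 kWh ÷ 190 h = 0.35 kW = 350 W

350 W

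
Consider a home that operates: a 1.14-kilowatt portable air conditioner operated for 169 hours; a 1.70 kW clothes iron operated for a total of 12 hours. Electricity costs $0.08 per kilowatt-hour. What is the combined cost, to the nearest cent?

$17.04

portable air conditioner: 1.14 kW × 169 h = 192.66 kWh
clothes iron: 1.7 kW × 12 h = 20.4 kWh
Total energy = 213.06 kWh
Cost = 213.06 × $0.08 = $17.04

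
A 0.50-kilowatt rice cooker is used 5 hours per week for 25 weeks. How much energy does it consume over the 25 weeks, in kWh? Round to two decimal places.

Runtime = 5 h/week × 25 weeks = 125 h
Energy = 0.5 kW × 125 h = 62.5 kWh

62.50 kWh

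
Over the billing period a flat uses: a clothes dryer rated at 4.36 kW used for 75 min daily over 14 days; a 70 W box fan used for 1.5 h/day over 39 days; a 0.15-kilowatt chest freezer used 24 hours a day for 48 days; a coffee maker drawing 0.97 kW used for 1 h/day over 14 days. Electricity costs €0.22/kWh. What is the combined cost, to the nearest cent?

€58.69

clothes dryer: Runtime = 75 min × 14 = 1050 min = 17.5 h
clothes dryer: 4.36 kW × 17.5 h = 76.3 kWh
box fan: Runtime = 1.5 h/day × 39 days = 58.5 h
box fan: 0.07 kW × 58.5 h = 4.095 kWh
chest freezer: Runtime = 24 h × 48 = 1152 h
chest freezer: 0.15 kW × 1152 h = 172.8 kWh
coffee maker: Runtime = 1 h/day × 14 days = 14 h
coffee maker: 0.97 kW × 14 h = 13.58 kWh
Total energy = 266.775 kWh
Cost = 266.775 × €0.22 = €58.69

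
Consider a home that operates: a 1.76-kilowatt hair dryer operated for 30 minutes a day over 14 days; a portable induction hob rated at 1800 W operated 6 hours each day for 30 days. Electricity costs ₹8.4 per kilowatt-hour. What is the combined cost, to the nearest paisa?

₹2825.09

hair dryer: Runtime = 30 min × 14 = 420 min = 7 h
hair dryer: 1.76 kW × 7 h = 12.32 kWh
portable induction hob: Runtime = 6 h/day × 30 days = 180 h
portable induction hob: 1.8 kW × 180 h = 324 kWh
Total energy = 336.32 kWh
Cost = 336.32 × ₹8.4 = ₹2825.09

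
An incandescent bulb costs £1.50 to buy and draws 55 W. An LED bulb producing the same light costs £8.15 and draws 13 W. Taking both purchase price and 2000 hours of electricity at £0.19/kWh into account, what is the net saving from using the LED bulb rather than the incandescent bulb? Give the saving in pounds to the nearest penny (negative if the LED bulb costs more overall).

incandescent bulb: £1.50 + (55/1000) kW × 2000 h × £0.19 = £1.50 + £20.9 = £22.4
LED bulb: £8.15 + (13/1000) kW × 2000 h × £0.19 = £8.15 + £4.94 = £13.09
Saving = £22.4 − £13.09 = £9.31

£9.31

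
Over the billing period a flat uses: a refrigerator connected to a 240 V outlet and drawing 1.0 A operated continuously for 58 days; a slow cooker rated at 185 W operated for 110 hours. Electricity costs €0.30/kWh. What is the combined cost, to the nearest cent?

refrigerator: Power = 1.0 A × 240 V = 240 W = 0.24 kW
refrigerator: Runtime = 24 h × 58 = 1392 h
refrigerator: 0.24 kW × 1392 h = 334.08 kWh
slow cooker: 0.185 kW × 110 h = 20.35 kWh
Total energy = 354.43 kWh
Cost = 354.43 × €0.30 = €106.33

€106.33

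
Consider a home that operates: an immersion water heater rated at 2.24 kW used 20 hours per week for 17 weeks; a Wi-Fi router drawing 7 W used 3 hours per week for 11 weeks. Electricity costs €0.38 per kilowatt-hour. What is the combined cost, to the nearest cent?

immersion water heater: Runtime = 20 h/week × 17 weeks = 340 h
immersion water heater: 2.24 kW × 340 h = 761.6 kWh
Wi-Fi router: Runtime = 3 h/week × 11 weeks = 33 h
Wi-Fi router: 0.007 kW × 33 h = 0.231 kWh
Total energy = 761.831 kWh
Cost = 761.831 × €0.38 = €289.50

€289.50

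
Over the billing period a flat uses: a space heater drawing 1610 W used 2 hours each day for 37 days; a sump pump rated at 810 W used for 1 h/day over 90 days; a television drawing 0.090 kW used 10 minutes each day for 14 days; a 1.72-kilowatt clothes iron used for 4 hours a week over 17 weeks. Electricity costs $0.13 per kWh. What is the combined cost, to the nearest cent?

space heater: Runtime = 2 h/day × 37 days = 74 h
space heater: 1.61 kW × 74 h = 119.14 kWh
sump pump: Runtime = 1 h/day × 90 days = 90 h
sump pump: 0.81 kW × 90 h = 72.9 kWh
television: Runtime = 10 min × 14 = 140 min = 2.333333… h
television: 0.09 kW × 2.333333… h = 0.21 kWh
clothes iron: Runtime = 4 h/week × 17 weeks = 68 h
clothes iron: 1.72 kW × 68 h = 116.96 kWh
Total energy = 309.21 kWh
Cost = 309.21 × $0.13 = $40.20

$40.20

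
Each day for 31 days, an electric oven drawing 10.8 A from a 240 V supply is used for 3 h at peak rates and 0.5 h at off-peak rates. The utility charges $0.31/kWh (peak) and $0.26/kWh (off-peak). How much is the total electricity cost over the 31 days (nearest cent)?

Power = 10.8 A × 240 V = 2592 W = 2.592 kW
Peak energy = 2.592 kW × 3 h × 31 = 241.056 kWh
Off-peak energy = 2.592 kW × 0.5 h × 31 = 40.176 kWh
Cost = 241.056 × $0.31 + 40.176 × $0.26 = $74.72736 + $10.44576 = $85.17

$85.17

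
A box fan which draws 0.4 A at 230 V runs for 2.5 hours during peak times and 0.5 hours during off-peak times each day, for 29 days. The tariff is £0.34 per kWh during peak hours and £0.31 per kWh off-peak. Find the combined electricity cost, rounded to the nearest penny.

£2.68

Power = 0.4 A × 230 V = 92 W = 0.092 kW
Peak energy = 0.092 kW × 2.5 h × 29 = 6.67 kWh
Off-peak energy = 0.092 kW × 0.5 h × 29 = 1.334 kWh
Cost = 6.67 × £0.34 + 1.334 × £0.31 = £2.2678 + £0.41354 = £2.68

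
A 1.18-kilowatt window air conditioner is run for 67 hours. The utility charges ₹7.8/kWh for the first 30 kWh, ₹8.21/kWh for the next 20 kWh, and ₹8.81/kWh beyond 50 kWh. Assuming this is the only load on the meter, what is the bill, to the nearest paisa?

Energy = 1.18 kW × 67 h = 79.06 kWh
Tier 1 (0–30 kWh): 30 × ₹7.8 = ₹234
Tier 2 (30–50 kWh): 20 × ₹8.21 = ₹164.2
Above 50 kWh: 29.06 × ₹8.81 = ₹256.0186
Bill = ₹654.22

₹654.22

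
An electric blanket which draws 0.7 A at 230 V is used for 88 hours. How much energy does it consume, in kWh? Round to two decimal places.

Power = 0.7 A × 230 V = 161 W = 0.161 kW
Energy = 0.161 kW × 88 h = 14.168 kWh ≈ 14.17 kWh

14.17 kWh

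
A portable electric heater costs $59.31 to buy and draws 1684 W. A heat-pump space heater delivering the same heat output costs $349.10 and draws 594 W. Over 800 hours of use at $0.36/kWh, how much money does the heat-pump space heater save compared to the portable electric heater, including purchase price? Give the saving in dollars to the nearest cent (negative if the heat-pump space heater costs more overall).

$24.13

portable electric heater: $59.31 + (1684/1000) kW × 800 h × $0.36 = $59.31 + $484.992 = $544.302
heat-pump space heater: $349.10 + (594/1000) kW × 800 h × $0.36 = $349.10 + $171.072 = $520.172
Saving = $544.302 − $520.172 = $24.13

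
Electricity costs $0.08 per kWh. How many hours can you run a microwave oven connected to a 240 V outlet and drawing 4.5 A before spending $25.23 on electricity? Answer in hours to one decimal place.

Power = 4.5 A × 240 V = 1080 W = 1.08 kW
Energy available = $25.23 ÷ $0.08/kWh = 315.375 kWh
Hours = 315.375 kWh ÷ 1.08 kW = 292.0 h

292.0 h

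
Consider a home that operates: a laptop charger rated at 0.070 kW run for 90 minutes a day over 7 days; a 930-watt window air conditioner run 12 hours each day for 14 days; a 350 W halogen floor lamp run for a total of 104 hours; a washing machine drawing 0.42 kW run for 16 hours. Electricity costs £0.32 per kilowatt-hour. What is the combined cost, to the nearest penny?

£64.03

laptop charger: Runtime = 90 min × 7 = 630 min = 10.5 h
laptop charger: 0.07 kW × 10.5 h = 0.735 kWh
window air conditioner: Runtime = 12 h/day × 14 days = 168 h
window air conditioner: 0.93 kW × 168 h = 156.24 kWh
halogen floor lamp: 0.35 kW × 104 h = 36.4 kWh
washing machine: 0.42 kW × 16 h = 6.72 kWh
Total energy = 200.095 kWh
Cost = 200.095 × £0.32 = £64.03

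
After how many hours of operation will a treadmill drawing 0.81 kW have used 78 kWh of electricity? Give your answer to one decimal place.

96.3 h

Hours = 78 kWh ÷ 0.81 kW = 96.3 h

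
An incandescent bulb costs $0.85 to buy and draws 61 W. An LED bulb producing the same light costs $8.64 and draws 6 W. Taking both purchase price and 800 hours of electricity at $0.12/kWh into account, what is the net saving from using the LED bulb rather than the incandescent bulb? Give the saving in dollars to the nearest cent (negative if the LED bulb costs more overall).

incandescent bulb: $0.85 + (61/1000) kW × 800 h × $0.12 = $0.85 + $5.856 = $6.706
LED bulb: $8.64 + (6/1000) kW × 800 h × $0.12 = $8.64 + $0.576 = $9.216
Saving = $6.706 − $9.216 = −$2.51

-$2.51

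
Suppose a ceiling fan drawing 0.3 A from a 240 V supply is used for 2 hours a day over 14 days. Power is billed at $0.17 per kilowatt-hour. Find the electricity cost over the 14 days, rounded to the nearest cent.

Power = 0.3 A × 240 V = 72 W = 0.072 kW
Runtime = 2 h/day × 14 days = 28 h
Energy = 0.072 kW × 28 h = 2.016 kWh
Cost = 2.016 kWh × $0.17/kWh = $0.34

$0.34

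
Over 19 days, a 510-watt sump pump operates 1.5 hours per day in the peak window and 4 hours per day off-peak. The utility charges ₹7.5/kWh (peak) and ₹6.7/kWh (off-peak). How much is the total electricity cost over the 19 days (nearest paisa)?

Peak energy = 0.51 kW × 1.5 h × 19 = 14.535 kWh
Off-peak energy = 0.51 kW × 4 h × 19 = 38.76 kWh
Cost = 14.535 × ₹7.5 + 38.76 × ₹6.7 = ₹109.0125 + ₹259.692 = ₹368.70

₹368.70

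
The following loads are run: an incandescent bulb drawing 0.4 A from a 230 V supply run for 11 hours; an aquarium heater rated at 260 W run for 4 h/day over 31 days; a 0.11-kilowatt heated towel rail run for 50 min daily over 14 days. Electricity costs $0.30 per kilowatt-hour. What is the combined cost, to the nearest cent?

$10.36

incandescent bulb: Power = 0.4 A × 230 V = 92 W = 0.092 kW
incandescent bulb: 0.092 kW × 11 h = 1.012 kWh
aquarium heater: Runtime = 4 h/day × 31 days = 124 h
aquarium heater: 0.26 kW × 124 h = 32.24 kWh
heated towel rail: Runtime = 50 min × 14 = 700 min = 11.666666… h
heated towel rail: 0.11 kW × 11.666666… h = 1.283333… kWh
Total energy = 34.535333… kWh
Cost = 34.535333… × $0.30 = $10.36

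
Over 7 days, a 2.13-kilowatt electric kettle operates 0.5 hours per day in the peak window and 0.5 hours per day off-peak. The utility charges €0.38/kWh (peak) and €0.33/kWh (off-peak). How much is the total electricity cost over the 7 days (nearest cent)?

Peak energy = 2.13 kW × 0.5 h × 7 = 7.455 kWh
Off-peak energy = 2.13 kW × 0.5 h × 7 = 7.455 kWh
Cost = 7.455 × €0.38 + 7.455 × €0.33 = €2.8329 + €2.46015 = €5.29

€5.29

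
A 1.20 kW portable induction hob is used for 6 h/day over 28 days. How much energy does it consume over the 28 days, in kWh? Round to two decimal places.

201.60 kWh

Runtime = 6 h/day × 28 days = 168 h
Energy = 1.2 kW × 168 h = 201.6 kWh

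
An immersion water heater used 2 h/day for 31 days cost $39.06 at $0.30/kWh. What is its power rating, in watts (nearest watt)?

Energy = $39.06 ÷ $0.30/kWh = 130.2 kWh
Runtime = 2 h/day × 31 days = 62 h
Power = 130.2 kWh ÷ 62 h = 2.1 kW = 2100 W

2100 W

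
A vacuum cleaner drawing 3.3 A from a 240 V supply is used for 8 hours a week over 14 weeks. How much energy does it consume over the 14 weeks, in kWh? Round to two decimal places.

88.70 kWh

Power = 3.3 A × 240 V = 792 W = 0.792 kW
Runtime = 8 h/week × 14 weeks = 112 h
Energy = 0.792 kW × 112 h = 88.704 kWh ≈ 88.70 kWh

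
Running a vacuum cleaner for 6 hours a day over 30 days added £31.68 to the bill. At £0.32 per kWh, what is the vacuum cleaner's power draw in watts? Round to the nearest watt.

Energy = £31.68 ÷ £0.32/kWh = 99 kWh
Runtime = 6 h/day × 30 days = 180 h
Power = 99 kWh ÷ 180 h = 0.55 kW = 550 W

550 W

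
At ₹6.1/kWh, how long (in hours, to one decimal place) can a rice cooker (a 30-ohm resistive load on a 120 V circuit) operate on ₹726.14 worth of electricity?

Power = V²/R = 120²/30 = 480 W = 0.48 kW
Energy available = ₹726.14 ÷ ₹6.1/kWh = 119.0393 kWh
Hours = 119.0393 kWh ÷ 0.48 kW = 248.0 h

248.0 h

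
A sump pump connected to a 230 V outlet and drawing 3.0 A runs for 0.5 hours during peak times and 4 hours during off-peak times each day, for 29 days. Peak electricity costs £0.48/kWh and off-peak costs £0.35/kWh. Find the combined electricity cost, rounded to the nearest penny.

Power = 3.0 A × 230 V = 690 W = 0.69 kW
Peak energy = 0.69 kW × 0.5 h × 29 = 10.005 kWh
Off-peak energy = 0.69 kW × 4 h × 29 = 80.04 kWh
Cost = 10.005 × £0.48 + 80.04 × £0.35 = £4.8024 + £28.014 = £32.82

£32.82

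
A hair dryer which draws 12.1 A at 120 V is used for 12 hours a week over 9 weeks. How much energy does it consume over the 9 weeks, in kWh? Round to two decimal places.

Power = 12.1 A × 120 V = 1452 W = 1.452 kW
Runtime = 12 h/week × 9 weeks = 108 h
Energy = 1.452 kW × 108 h = 156.816 kWh ≈ 156.82 kWh

156.82 kWh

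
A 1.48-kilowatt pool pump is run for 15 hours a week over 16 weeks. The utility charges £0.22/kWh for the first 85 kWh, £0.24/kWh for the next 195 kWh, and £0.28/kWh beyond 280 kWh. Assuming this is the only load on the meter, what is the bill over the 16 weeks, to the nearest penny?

Runtime = 15 h/week × 16 weeks = 240 h
Energy = 1.48 kW × 240 h = 355.2 kWh
Tier 1 (0–85 kWh): 85 × £0.22 = £18.7
Tier 2 (85–280 kWh): 195 × £0.24 = £46.8
Above 280 kWh: 75.2 × £0.28 = £21.056
Bill = £86.56

£86.56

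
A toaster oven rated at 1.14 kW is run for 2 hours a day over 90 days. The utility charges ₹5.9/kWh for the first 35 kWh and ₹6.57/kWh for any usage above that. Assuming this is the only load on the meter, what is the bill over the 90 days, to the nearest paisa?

₹1324.71

Runtime = 2 h/day × 90 days = 180 h
Energy = 1.14 kW × 180 h = 205.2 kWh
Tier 1 (0–35 kWh): 35 × ₹5.9 = ₹206.5
Above 35 kWh: 170.2 × ₹6.57 = ₹1118.214
Bill = ₹1324.71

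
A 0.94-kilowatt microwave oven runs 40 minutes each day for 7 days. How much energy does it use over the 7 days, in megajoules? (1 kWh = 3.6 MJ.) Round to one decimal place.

15.8 MJ

Runtime = 40 min × 7 = 280 min = 4.666666… h
Energy = 0.94 kW × 4.666666… h = 4.386666… kWh
= 4.386666… × 3.6 MJ = 15.8 MJ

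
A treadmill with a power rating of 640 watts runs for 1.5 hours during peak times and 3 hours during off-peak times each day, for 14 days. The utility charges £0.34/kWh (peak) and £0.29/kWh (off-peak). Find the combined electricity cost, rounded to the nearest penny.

Peak energy = 0.64 kW × 1.5 h × 14 = 13.44 kWh
Off-peak energy = 0.64 kW × 3 h × 14 = 26.88 kWh
Cost = 13.44 × £0.34 + 26.88 × £0.29 = £4.5696 + £7.7952 = £12.36

£12.36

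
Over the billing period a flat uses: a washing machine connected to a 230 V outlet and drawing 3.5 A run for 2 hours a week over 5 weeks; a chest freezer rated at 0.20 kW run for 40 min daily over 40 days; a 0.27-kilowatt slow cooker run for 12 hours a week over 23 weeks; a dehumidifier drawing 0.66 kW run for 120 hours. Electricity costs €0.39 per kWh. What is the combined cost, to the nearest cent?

€65.17

washing machine: Power = 3.5 A × 230 V = 805 W = 0.805 kW
washing machine: Runtime = 2 h/week × 5 weeks = 10 h
washing machine: 0.805 kW × 10 h = 8.05 kWh
chest freezer: Runtime = 40 min × 40 = 1600 min = 26.666666… h
chest freezer: 0.2 kW × 26.666666… h = 5.333333… kWh
slow cooker: Runtime = 12 h/week × 23 weeks = 276 h
slow cooker: 0.27 kW × 276 h = 74.52 kWh
dehumidifier: 0.66 kW × 120 h = 79.2 kWh
Total energy = 167.103333… kWh
Cost = 167.103333… × €0.39 = €65.17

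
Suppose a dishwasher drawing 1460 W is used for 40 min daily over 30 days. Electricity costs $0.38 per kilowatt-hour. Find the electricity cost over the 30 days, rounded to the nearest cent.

$11.10

Runtime = 40 min × 30 = 1200 min = 20 h
Energy = 1.46 kW × 20 h = 29.2 kWh
Cost = 29.2 kWh × $0.38/kWh = $11.10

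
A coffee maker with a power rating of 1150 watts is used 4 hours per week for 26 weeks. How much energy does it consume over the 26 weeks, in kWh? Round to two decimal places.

119.60 kWh

Runtime = 4 h/week × 26 weeks = 104 h
Energy = 1.15 kW × 104 h = 119.6 kWh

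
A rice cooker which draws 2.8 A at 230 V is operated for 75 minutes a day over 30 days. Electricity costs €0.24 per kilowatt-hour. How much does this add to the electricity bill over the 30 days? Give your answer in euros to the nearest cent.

€5.80

Power = 2.8 A × 230 V = 644 W = 0.644 kW
Runtime = 75 min × 30 = 2250 min = 37.5 h
Energy = 0.644 kW × 37.5 h = 24.15 kWh
Cost = 24.15 kWh × €0.24/kWh = €5.80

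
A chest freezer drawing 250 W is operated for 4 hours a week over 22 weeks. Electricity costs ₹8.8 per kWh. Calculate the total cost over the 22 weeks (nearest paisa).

₹193.60

Runtime = 4 h/week × 22 weeks = 88 h
Energy = 0.25 kW × 88 h = 22 kWh
Cost = 22 kWh × ₹8.8/kWh = ₹193.60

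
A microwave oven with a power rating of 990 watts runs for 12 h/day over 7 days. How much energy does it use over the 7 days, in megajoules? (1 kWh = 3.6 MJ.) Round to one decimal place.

Runtime = 12 h/day × 7 days = 84 h
Energy = 0.99 kW × 84 h = 83.16 kWh
= 83.16 × 3.6 MJ = 299.4 MJ

299.4 MJ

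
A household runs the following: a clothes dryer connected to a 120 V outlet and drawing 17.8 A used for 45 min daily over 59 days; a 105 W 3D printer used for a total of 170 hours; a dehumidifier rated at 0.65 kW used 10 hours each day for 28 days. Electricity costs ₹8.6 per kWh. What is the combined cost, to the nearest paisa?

clothes dryer: Power = 17.8 A × 120 V = 2136 W = 2.136 kW
clothes dryer: Runtime = 45 min × 59 = 2655 min = 44.25 h
clothes dryer: 2.136 kW × 44.25 h = 94.518 kWh
3D printer: 0.105 kW × 170 h = 17.85 kWh
dehumidifier: Runtime = 10 h/day × 28 days = 280 h
dehumidifier: 0.65 kW × 280 h = 182 kWh
Total energy = 294.368 kWh
Cost = 294.368 × ₹8.6 = ₹2531.56

₹2531.56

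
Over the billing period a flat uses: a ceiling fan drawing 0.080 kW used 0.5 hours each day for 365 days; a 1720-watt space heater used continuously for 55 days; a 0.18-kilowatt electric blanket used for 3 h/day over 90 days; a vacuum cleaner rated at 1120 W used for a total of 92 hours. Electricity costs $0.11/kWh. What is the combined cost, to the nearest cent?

$268.03

ceiling fan: Runtime = 0.5 h/day × 365 days = 182.5 h
ceiling fan: 0.08 kW × 182.5 h = 14.6 kWh
space heater: Runtime = 24 h × 55 = 1320 h
space heater: 1.72 kW × 1320 h = 2270.4 kWh
electric blanket: Runtime = 3 h/day × 90 days = 270 h
electric blanket: 0.18 kW × 270 h = 48.6 kWh
vacuum cleaner: 1.12 kW × 92 h = 103.04 kWh
Total energy = 2436.64 kWh
Cost = 2436.64 × $0.11 = $268.03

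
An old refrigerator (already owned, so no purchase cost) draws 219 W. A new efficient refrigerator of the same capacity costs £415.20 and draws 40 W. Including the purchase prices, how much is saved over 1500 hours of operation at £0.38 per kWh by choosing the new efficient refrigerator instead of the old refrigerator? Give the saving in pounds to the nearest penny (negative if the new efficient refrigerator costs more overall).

old refrigerator: £0.00 + (219/1000) kW × 1500 h × £0.38 = £0.00 + £124.83 = £124.83
new efficient refrigerator: £415.20 + (40/1000) kW × 1500 h × £0.38 = £415.20 + £22.8 = £438
Saving = £124.83 − £438 = −£313.17

-£313.17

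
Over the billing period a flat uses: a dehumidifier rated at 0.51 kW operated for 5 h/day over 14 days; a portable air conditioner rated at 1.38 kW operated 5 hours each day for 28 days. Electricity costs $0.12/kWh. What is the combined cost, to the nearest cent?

dehumidifier: Runtime = 5 h/day × 14 days = 70 h
dehumidifier: 0.51 kW × 70 h = 35.7 kWh
portable air conditioner: Runtime = 5 h/day × 28 days = 140 h
portable air conditioner: 1.38 kW × 140 h = 193.2 kWh
Total energy = 228.9 kWh
Cost = 228.9 × $0.12 = $27.47

$27.47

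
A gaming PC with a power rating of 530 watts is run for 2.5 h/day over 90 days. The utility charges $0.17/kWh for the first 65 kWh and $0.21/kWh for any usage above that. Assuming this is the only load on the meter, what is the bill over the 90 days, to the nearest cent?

Runtime = 2.5 h/day × 90 days = 225 h
Energy = 0.53 kW × 225 h = 119.25 kWh
Tier 1 (0–65 kWh): 65 × $0.17 = $11.05
Above 65 kWh: 54.25 × $0.21 = $11.3925
Bill = $22.44

$22.44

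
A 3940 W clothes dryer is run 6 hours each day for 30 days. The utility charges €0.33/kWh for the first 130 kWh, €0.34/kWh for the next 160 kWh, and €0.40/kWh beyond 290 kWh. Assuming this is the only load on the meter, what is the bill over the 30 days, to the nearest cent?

Runtime = 6 h/day × 30 days = 180 h
Energy = 3.94 kW × 180 h = 709.2 kWh
Tier 1 (0–130 kWh): 130 × €0.33 = €42.9
Tier 2 (130–290 kWh): 160 × €0.34 = €54.4
Above 290 kWh: 419.2 × €0.40 = €167.68
Bill = €264.98

€264.98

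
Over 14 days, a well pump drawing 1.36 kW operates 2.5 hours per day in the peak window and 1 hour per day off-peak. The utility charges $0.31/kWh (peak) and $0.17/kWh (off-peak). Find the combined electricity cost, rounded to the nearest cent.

Peak energy = 1.36 kW × 2.5 h × 14 = 47.6 kWh
Off-peak energy = 1.36 kW × 1 h × 14 = 19.04 kWh
Cost = 47.6 × $0.31 + 19.04 × $0.17 = $14.756 + $3.2368 = $17.99

$17.99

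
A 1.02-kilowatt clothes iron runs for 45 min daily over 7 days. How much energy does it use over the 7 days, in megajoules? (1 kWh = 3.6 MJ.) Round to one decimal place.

Runtime = 45 min × 7 = 315 min = 5.25 h
Energy = 1.02 kW × 5.25 h = 5.355 kWh
= 5.355 × 3.6 MJ = 19.3 MJ

19.3 MJ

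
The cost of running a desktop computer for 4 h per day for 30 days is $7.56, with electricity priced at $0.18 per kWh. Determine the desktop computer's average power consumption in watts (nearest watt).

Energy = $7.56 ÷ $0.18/kWh = 42 kWh
Runtime = 4 h/day × 30 days = 120 h
Power = 42 kWh ÷ 120 h = 0.35 kW = 350 W

350 W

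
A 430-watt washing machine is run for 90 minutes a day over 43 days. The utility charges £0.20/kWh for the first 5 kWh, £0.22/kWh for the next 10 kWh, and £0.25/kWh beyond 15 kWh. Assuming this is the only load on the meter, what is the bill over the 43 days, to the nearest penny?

£6.38

Runtime = 90 min × 43 = 3870 min = 64.5 h
Energy = 0.43 kW × 64.5 h = 27.735 kWh
Tier 1 (0–5 kWh): 5 × £0.20 = £1
Tier 2 (5–15 kWh): 10 × £0.22 = £2.2
Above 15 kWh: 12.735 × £0.25 = £3.18375
Bill = £6.38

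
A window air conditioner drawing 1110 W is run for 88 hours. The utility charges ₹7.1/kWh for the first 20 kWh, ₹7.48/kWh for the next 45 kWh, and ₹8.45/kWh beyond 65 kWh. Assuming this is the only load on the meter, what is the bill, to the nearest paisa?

Energy = 1.11 kW × 88 h = 97.68 kWh
Tier 1 (0–20 kWh): 20 × ₹7.1 = ₹142
Tier 2 (20–65 kWh): 45 × ₹7.48 = ₹336.6
Above 65 kWh: 32.68 × ₹8.45 = ₹276.146
Bill = ₹754.75

₹754.75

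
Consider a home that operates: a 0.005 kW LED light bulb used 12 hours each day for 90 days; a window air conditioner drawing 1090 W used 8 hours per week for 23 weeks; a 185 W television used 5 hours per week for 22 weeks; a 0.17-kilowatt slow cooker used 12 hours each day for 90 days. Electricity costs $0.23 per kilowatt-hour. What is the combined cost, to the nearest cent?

LED light bulb: Runtime = 12 h/day × 90 days = 1080 h
LED light bulb: 0.005 kW × 1080 h = 5.4 kWh
window air conditioner: Runtime = 8 h/week × 23 weeks = 184 h
window air conditioner: 1.09 kW × 184 h = 200.56 kWh
television: Runtime = 5 h/week × 22 weeks = 110 h
television: 0.185 kW × 110 h = 20.35 kWh
slow cooker: Runtime = 12 h/day × 90 days = 1080 h
slow cooker: 0.17 kW × 1080 h = 183.6 kWh
Total energy = 409.91 kWh
Cost = 409.91 × $0.23 = $94.28

$94.28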